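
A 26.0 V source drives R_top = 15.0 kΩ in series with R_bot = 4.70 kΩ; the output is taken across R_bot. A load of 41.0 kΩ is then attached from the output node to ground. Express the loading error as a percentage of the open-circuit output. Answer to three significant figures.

Unloaded V = 26.0 × 4.70/19.70 = 6.2030 V.
Loaded: R_bot‖R_L = 4.217 kΩ, giving V = 26.0 × 4.217/19.22 = 5.7051 V.
Drop = (6.2030 − 5.7051) / 6.2030 = 8.03 %.

8.03 %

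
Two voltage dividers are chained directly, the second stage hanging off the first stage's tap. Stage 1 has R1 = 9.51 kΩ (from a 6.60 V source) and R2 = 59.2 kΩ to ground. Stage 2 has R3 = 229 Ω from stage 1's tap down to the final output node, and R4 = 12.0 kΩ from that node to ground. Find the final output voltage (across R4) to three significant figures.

Stage 2 presents R3+R4 = 12230 Ω as a load on stage 1's tap.
Stage 1's lower leg becomes R2‖(R3+R4) = 10140 Ω, so V_mid = 6.60 × 10140/19650 = 3.405 V.
Stage 2 is itself unloaded: V_out = V_mid × R4/(R3+R4) = 3.405 × 12000/12230 = 3.34 V.

V_out ≈ 3.34 V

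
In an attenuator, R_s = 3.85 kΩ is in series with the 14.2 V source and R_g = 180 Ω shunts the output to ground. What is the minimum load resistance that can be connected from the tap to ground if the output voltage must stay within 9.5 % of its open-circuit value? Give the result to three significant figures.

Output resistance R_th = R_s‖R_g = (3850 × 180)/4030 = 172.0 Ω.
The fractional drop is R_th/(R_th + R_L); requiring this ≤ 0.0950 gives R_L ≥ R_th(1/0.0950 − 1) = 172.0 × 9.526 = 1.64 kΩ.

R_L(min) ≈ 1.64 kΩ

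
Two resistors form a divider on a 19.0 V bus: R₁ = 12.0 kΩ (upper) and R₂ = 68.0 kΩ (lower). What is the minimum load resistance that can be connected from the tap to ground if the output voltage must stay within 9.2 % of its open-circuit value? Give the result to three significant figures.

R_L(min) ≈ 101 kΩ

Output resistance R_th = R₁‖R₂ = (12.0 × 68.0)/80.00 = 10.20 kΩ.
The fractional drop is R_th/(R_th + R_L); requiring this ≤ 0.0920 gives R_L ≥ R_th(1/0.0920 − 1) = 10.20 × 9.870 = 101 kΩ.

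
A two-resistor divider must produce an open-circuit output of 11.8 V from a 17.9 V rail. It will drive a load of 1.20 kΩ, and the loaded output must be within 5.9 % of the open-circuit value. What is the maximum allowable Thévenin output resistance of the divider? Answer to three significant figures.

R_th ≤ 75.2 Ω

Loading drop = R_th/(R_th + R_L) ≤ 0.0590, so R_th ≤ R_L · ε/(1−ε) = 1.20 kΩ × 0.0590/0.9410 = 75.2 Ω.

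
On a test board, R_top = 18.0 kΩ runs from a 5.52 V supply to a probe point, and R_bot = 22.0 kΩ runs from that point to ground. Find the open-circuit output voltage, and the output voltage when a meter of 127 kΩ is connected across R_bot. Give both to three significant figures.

Unloaded: 3.04 V; loaded: 2.82 V

Open-circuit: V = 5.52 × 22.0/(18.0 + 22.0) = 3.04 V.
With the load, R_bot becomes R_bot‖R_L = 18.75 kΩ, so V = 5.52 × 18.75/36.75 = 2.82 V.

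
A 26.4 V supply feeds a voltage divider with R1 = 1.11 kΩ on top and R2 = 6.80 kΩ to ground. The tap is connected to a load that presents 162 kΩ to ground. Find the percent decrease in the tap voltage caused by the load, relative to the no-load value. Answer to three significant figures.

The divider's output (Thévenin) resistance is R1‖R2 = 0.9542 kΩ.
Fractional drop under load = R_th/(R_th + R_L) = 0.9542 / (0.9542 + 162) = 0.005856.
So the output falls by 0.586 %.

0.586 %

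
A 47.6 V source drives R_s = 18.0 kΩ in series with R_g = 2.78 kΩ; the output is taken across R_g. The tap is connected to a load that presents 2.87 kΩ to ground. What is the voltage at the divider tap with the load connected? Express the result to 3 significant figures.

The load sits in parallel with R_g: R_g‖R_L = (2.78 × 2.87) / (2.78 + 2.87) = 1.412 kΩ.
V_out = 47.6 × 1.412 / (18.0 + 1.412) = 47.6 × 1.412/19.41 = 3.46 V.

V_out ≈ 3.46 V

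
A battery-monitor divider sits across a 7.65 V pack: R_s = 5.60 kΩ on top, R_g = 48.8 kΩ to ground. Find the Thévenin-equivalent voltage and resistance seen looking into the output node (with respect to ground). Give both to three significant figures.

V_th = 6.86 V, R_th = 5.02 kΩ

V_th is the open-circuit tap voltage: 7.65 × 48.8/(5.60 + 48.8) = 6.86 V.
With the supply zeroed, R_s and R_g appear in parallel from the tap: R_th = R_s‖R_g = (5.60 × 48.8)/54.40 = 5.02 kΩ.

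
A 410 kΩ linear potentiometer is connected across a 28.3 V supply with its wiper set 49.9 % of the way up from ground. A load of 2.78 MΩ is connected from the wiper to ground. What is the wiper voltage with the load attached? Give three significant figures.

V ≈ 13.6 V

The wiper splits the pot into (1−α)R = 205.4 kΩ above and αR = 204.6 kΩ below.
Lower section ‖ load = 190.6 kΩ.
V_wiper = 28.3 × 190.6/(205.4 + 190.6) = 13.6 V.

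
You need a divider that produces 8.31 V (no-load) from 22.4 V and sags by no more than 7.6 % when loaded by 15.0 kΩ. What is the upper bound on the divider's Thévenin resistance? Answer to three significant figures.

Loading drop = R_th/(R_th + R_L) ≤ 0.0760, so R_th ≤ R_L · ε/(1−ε) = 15.0 kΩ × 0.0760/0.9240 = 1.23 kΩ.
(Any R1, R2 with R2/(R1+R2) = 0.371 and R1‖R2 ≤ 1.23 kΩ will meet the spec.)

R_th ≤ 1.23 kΩ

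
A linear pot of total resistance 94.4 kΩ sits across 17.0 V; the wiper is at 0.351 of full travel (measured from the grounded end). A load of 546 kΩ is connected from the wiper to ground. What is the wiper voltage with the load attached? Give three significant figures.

V ≈ 5.74 V

The wiper splits the pot into (1−α)R = 61.27 kΩ above and αR = 33.13 kΩ below.
Lower section ‖ load = 31.24 kΩ.
V_wiper = 17.0 × 31.24/(61.27 + 31.24) = 5.74 V.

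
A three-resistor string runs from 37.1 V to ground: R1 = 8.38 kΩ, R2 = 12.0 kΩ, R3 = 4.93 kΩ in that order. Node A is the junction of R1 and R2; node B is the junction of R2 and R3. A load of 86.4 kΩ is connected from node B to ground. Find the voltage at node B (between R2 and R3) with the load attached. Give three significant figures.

At node B, R3 is in parallel with the load: R3‖R_L = 4.664 kΩ.
Below node A the resistance is R2 + (R3‖R_L) = 16.66 kΩ, so V_A = 37.1 × 16.66/25.04 = 24.69 V.
Then V_B = V_A × (R3‖R_L)/(R2 + R3‖R_L) = 24.69 × 4.664/16.66 = 6.91 V.

V ≈ 6.91 V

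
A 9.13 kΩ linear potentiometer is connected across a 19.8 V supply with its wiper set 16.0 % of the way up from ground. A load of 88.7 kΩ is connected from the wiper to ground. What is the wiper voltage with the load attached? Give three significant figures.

The wiper splits the pot into (1−α)R = 7.669 kΩ above and αR = 1.461 kΩ below.
Lower section ‖ load = 1.437 kΩ.
V_wiper = 19.8 × 1.437/(7.669 + 1.437) = 3.12 V.

V ≈ 3.12 V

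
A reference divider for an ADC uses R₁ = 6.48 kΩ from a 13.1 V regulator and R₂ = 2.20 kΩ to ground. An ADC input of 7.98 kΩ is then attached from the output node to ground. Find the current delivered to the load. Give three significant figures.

I_L ≈ 0.345 mA

R₂‖R_L = 1.725 kΩ; V_out = 13.1 × 1.725/8.205 = 2.754 V.
I_L = V_out / R_L = 2.754 / 7.98 kΩ = 0.345 mA.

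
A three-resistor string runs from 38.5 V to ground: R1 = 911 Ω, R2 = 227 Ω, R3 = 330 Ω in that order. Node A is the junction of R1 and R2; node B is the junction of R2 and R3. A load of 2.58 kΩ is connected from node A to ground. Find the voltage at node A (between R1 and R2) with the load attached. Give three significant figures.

Below node A the series string R2+R3 = 557.0 Ω sits in parallel with the 2580 Ω load: 458.1 Ω.
V_A = 38.5 × 458.1/(911 + 458.1) = 12.9 V.

V ≈ 12.9 V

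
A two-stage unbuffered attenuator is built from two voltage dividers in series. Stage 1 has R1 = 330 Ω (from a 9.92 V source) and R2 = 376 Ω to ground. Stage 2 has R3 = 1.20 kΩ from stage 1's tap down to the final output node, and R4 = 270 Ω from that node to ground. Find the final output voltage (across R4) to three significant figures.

Stage 2 presents R3+R4 = 1470 Ω as a load on stage 1's tap.
Stage 1's lower leg becomes R2‖(R3+R4) = 299.4 Ω, so V_mid = 9.92 × 299.4/629.4 = 4.719 V.
Stage 2 is itself unloaded: V_out = V_mid × R4/(R3+R4) = 4.719 × 270/1470 = 0.867 V.

V_out ≈ 0.867 V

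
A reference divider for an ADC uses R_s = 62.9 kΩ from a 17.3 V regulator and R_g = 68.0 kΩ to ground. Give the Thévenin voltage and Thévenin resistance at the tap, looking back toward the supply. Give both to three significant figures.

V_th is the open-circuit tap voltage: 17.3 × 68.0/(62.9 + 68.0) = 8.99 V.
With the supply zeroed, R_s and R_g appear in parallel from the tap: R_th = R_s‖R_g = (62.9 × 68.0)/130.9 = 32.7 kΩ.

V_th = 8.99 V, R_th = 32.7 kΩ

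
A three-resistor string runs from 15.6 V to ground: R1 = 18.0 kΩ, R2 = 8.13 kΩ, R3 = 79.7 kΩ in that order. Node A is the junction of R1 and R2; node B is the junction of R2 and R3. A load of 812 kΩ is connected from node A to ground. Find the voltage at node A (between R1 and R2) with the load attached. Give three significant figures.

Below node A the series string R2+R3 = 87.83 kΩ sits in parallel with the 812 kΩ load: 79.26 kΩ.
V_A = 15.6 × 79.26/(18.0 + 79.26) = 12.7 V.

V ≈ 12.7 V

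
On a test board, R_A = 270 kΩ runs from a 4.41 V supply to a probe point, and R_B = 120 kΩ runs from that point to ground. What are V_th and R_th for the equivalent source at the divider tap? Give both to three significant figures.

V_th = 1.36 V, R_th = 83.1 kΩ

V_th is the open-circuit tap voltage: 4.41 × 120/(270 + 120) = 1.36 V.
With the supply zeroed, R_A and R_B appear in parallel from the tap: R_th = R_A‖R_B = (270 × 120)/390.0 = 83.1 kΩ.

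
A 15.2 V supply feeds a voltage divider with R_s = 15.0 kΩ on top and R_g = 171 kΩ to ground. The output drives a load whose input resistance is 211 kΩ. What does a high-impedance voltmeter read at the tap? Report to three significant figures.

V_out ≈ 13.1 V

The load sits in parallel with R_g: R_g‖R_L = (171 × 211) / (171 + 211) = 94.45 kΩ.
V_out = 15.2 × 94.45 / (15.0 + 94.45) = 15.2 × 94.45/109.5 = 13.1 V.
(Unloaded it would have been 14.0 V.)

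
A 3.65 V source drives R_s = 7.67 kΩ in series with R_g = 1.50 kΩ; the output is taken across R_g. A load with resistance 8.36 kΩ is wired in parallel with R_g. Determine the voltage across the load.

The load sits in parallel with R_g: R_g‖R_L = (1.50 × 8.36) / (1.50 + 8.36) = 1.272 kΩ.
V_out = 3.65 × 1.272 / (7.67 + 1.272) = 3.65 × 1.272/8.942 = 0.519 V.

V_out ≈ 0.519 V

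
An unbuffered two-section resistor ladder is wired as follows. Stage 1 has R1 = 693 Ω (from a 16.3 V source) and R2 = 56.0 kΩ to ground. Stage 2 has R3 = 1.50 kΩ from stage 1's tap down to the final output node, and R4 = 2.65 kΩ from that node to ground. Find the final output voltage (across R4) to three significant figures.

Stage 2 presents R3+R4 = 4150 Ω as a load on stage 1's tap.
Stage 1's lower leg becomes R2‖(R3+R4) = 3864 Ω, so V_mid = 16.3 × 3864/4557 = 13.82 V.
Stage 2 is itself unloaded: V_out = V_mid × R4/(R3+R4) = 13.82 × 2650/4150 = 8.83 V.

V_out ≈ 8.83 V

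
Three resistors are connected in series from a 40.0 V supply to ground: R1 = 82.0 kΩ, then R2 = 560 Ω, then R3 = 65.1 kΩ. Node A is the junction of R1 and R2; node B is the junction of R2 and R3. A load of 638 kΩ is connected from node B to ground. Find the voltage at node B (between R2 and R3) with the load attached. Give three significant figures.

At node B, R3 is in parallel with the load: R3‖R_L = 59070 Ω.
Below node A the resistance is R2 + (R3‖R_L) = 59630 Ω, so V_A = 40.0 × 59630/141600 = 16.84 V.
Then V_B = V_A × (R3‖R_L)/(R2 + R3‖R_L) = 16.84 × 59070/59630 = 16.7 V.

V ≈ 16.7 V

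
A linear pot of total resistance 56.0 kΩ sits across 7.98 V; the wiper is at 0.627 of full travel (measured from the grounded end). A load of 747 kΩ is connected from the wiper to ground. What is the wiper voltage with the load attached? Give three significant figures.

The wiper splits the pot into (1−α)R = 20.89 kΩ above and αR = 35.11 kΩ below.
Lower section ‖ load = 33.54 kΩ.
V_wiper = 7.98 × 33.54/(20.89 + 33.54) = 4.92 V.

V ≈ 4.92 V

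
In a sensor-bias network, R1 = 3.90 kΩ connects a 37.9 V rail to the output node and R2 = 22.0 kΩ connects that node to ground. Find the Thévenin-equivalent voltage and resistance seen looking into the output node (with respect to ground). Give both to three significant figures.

V_th = 32.2 V, R_th = 3.31 kΩ

V_th is the open-circuit tap voltage: 37.9 × 22.0/(3.90 + 22.0) = 32.2 V.
With the supply zeroed, R1 and R2 appear in parallel from the tap: R_th = R1‖R2 = (3.90 × 22.0)/25.90 = 3.31 kΩ.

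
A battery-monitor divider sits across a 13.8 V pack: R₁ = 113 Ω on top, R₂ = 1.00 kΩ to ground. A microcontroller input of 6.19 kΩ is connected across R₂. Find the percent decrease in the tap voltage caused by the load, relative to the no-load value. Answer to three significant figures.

1.61 %

The divider's output (Thévenin) resistance is R₁‖R₂ = 101.5 Ω.
Fractional drop under load = R_th/(R_th + R_L) = 101.5 / (101.5 + 6190) = 0.01614.
So the output falls by 1.61 %.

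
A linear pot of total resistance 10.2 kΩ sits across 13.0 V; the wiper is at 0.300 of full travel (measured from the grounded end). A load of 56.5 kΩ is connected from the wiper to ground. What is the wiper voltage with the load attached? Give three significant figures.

V ≈ 3.76 V

The wiper splits the pot into (1−α)R = 7.140 kΩ above and αR = 3.060 kΩ below.
Lower section ‖ load = 2.903 kΩ.
V_wiper = 13.0 × 2.903/(7.140 + 2.903) = 3.76 V.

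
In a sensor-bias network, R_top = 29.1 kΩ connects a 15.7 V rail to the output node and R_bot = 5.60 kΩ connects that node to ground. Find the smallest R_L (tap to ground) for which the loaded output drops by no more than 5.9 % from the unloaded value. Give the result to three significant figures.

Output resistance R_th = R_top‖R_bot = (29.1 × 5.60)/34.70 = 4.696 kΩ.
The fractional drop is R_th/(R_th + R_L); requiring this ≤ 0.0590 gives R_L ≥ R_th(1/0.0590 − 1) = 4.696 × 15.95 = 74.9 kΩ.

R_L(min) ≈ 74.9 kΩ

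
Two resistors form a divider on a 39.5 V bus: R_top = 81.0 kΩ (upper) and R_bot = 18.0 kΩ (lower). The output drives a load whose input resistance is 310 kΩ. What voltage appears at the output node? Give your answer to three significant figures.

The load sits in parallel with R_bot: R_bot‖R_L = (18.0 × 310) / (18.0 + 310) = 17.01 kΩ.
V_out = 39.5 × 17.01 / (81.0 + 17.01) = 39.5 × 17.01/98.01 = 6.86 V.

V_out ≈ 6.86 V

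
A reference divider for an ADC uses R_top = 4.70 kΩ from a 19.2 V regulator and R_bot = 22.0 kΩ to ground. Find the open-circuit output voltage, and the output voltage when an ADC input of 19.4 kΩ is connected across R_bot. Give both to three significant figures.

Unloaded: 15.8 V; loaded: 13.2 V

Open-circuit: V = 19.2 × 22.0/(4.70 + 22.0) = 15.8 V.
With the load, R_bot becomes R_bot‖R_L = 10.31 kΩ, so V = 19.2 × 10.31/15.01 = 13.2 V.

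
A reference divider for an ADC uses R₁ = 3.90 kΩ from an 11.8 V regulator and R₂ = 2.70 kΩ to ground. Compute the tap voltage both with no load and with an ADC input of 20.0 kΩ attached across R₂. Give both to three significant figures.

Unloaded: 4.83 V; loaded: 4.47 V

Open-circuit: V = 11.8 × 2.70/(3.90 + 2.70) = 4.83 V.
With the load, R₂ becomes R₂‖R_L = 2.379 kΩ, so V = 11.8 × 2.379/6.279 = 4.47 V.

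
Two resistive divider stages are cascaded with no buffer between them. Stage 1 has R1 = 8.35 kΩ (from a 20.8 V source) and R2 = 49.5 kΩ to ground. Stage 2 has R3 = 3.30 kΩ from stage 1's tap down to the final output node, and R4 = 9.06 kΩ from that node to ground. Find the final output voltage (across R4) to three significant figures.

V_out ≈ 8.27 V

Stage 2 presents R3+R4 = 12.36 kΩ as a load on stage 1's tap.
Stage 1's lower leg becomes R2‖(R3+R4) = 9.890 kΩ, so V_mid = 20.8 × 9.890/18.24 = 11.28 V.
Stage 2 is itself unloaded: V_out = V_mid × R4/(R3+R4) = 11.28 × 9.06/12.36 = 8.27 V.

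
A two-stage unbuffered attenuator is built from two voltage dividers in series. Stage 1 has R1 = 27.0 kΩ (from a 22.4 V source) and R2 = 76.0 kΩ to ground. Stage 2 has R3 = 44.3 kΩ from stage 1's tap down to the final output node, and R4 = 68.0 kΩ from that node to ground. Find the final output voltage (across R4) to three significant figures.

Stage 2 presents R3+R4 = 112.3 kΩ as a load on stage 1's tap.
Stage 1's lower leg becomes R2‖(R3+R4) = 45.33 kΩ, so V_mid = 22.4 × 45.33/72.33 = 14.04 V.
Stage 2 is itself unloaded: V_out = V_mid × R4/(R3+R4) = 14.04 × 68.0/112.3 = 8.50 V.

V_out ≈ 8.50 V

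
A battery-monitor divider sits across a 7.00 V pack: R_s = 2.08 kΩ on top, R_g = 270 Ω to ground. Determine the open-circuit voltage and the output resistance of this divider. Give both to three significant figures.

V_th = 0.804 V, R_th = 239 Ω

V_th is the open-circuit tap voltage: 7.00 × 270/(2080 + 270) = 0.804 V.
With the supply zeroed, R_s and R_g appear in parallel from the tap: R_th = R_s‖R_g = (2080 × 270)/2350 = 239 Ω.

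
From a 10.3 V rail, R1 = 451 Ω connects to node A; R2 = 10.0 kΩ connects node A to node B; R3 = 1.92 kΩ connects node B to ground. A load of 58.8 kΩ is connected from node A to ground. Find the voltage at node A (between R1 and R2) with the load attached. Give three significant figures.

Below node A the series string R2+R3 = 11920 Ω sits in parallel with the 58800 Ω load: 9911 Ω.
V_A = 10.3 × 9911/(451 + 9911) = 9.85 V.

V ≈ 9.85 V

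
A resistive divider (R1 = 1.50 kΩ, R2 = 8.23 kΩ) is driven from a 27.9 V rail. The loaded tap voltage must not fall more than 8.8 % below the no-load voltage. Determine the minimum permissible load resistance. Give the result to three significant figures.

Output resistance R_th = R1‖R2 = (1.50 × 8.23)/9.730 = 1.269 kΩ.
The fractional drop is R_th/(R_th + R_L); requiring this ≤ 0.0880 gives R_L ≥ R_th(1/0.0880 − 1) = 1.269 × 10.36 = 13.1 kΩ.

R_L(min) ≈ 13.1 kΩ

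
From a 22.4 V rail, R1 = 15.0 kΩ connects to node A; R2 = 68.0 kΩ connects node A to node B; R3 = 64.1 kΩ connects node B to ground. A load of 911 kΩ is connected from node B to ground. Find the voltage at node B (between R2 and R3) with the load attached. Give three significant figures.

V ≈ 9.39 V

At node B, R3 is in parallel with the load: R3‖R_L = 59.89 kΩ.
Below node A the resistance is R2 + (R3‖R_L) = 127.9 kΩ, so V_A = 22.4 × 127.9/142.9 = 20.05 V.
Then V_B = V_A × (R3‖R_L)/(R2 + R3‖R_L) = 20.05 × 59.89/127.9 = 9.39 V.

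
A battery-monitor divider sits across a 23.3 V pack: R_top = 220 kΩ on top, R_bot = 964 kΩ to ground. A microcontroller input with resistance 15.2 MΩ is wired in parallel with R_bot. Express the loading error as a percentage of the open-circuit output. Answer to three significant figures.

The divider's output (Thévenin) resistance is R_top‖R_bot = 179.1 kΩ.
Fractional drop under load = R_th/(R_th + R_L) = 179.1 / (179.1 + 15200) = 0.01165.
So the output falls by 1.16 %.

1.16 %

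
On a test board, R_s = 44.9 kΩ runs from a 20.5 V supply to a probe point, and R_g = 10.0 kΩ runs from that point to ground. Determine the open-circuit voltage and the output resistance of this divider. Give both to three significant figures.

V_th is the open-circuit tap voltage: 20.5 × 10.0/(44.9 + 10.0) = 3.73 V.
With the supply zeroed, R_s and R_g appear in parallel from the tap: R_th = R_s‖R_g = (44.9 × 10.0)/54.90 = 8.18 kΩ.

V_th = 3.73 V, R_th = 8.18 kΩ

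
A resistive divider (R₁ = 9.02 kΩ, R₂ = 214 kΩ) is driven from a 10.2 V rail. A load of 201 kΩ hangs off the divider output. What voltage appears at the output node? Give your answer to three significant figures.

The load sits in parallel with R₂: R₂‖R_L = (214 × 201) / (214 + 201) = 103.6 kΩ.
V_out = 10.2 × 103.6 / (9.02 + 103.6) = 10.2 × 103.6/112.7 = 9.38 V.

V_out ≈ 9.38 V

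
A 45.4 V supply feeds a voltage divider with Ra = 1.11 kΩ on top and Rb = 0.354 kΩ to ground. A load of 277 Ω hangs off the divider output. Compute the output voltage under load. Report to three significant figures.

V_out ≈ 5.58 V

The load sits in parallel with Rb: Rb‖R_L = (354 × 277) / (354 + 277) = 155.4 Ω.
V_out = 45.4 × 155.4 / (1110 + 155.4) = 45.4 × 155.4/1265 = 5.58 V.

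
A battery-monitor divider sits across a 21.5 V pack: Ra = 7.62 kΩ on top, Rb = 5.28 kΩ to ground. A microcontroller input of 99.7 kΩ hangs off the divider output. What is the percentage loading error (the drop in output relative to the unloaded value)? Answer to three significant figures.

3.03 %

The divider's output (Thévenin) resistance is Ra‖Rb = 3.119 kΩ.
Fractional drop under load = R_th/(R_th + R_L) = 3.119 / (3.119 + 99.7) = 0.03033.
So the output falls by 3.03 %.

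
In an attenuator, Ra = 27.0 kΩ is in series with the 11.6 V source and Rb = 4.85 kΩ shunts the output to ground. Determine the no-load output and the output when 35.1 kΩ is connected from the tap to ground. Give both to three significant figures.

Open-circuit: V = 11.6 × 4.85/(27.0 + 4.85) = 1.77 V.
With the load, Rb becomes Rb‖R_L = 4.261 kΩ, so V = 11.6 × 4.261/31.26 = 1.58 V.

Unloaded: 1.77 V; loaded: 1.58 V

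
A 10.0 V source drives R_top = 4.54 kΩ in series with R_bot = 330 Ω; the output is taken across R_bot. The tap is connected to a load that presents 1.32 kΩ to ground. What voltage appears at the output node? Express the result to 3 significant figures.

The load sits in parallel with R_bot: R_bot‖R_L = (330 × 1320) / (330 + 1320) = 264.0 Ω.
V_out = 10.0 × 264.0 / (4540 + 264.0) = 10.0 × 264.0/4804 = 0.550 V.

V_out ≈ 0.550 V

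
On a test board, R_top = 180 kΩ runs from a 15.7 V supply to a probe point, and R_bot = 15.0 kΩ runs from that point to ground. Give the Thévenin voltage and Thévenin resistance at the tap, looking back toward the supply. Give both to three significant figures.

V_th is the open-circuit tap voltage: 15.7 × 15.0/(180 + 15.0) = 1.21 V.
With the supply zeroed, R_top and R_bot appear in parallel from the tap: R_th = R_top‖R_bot = (180 × 15.0)/195.0 = 13.8 kΩ.

V_th = 1.21 V, R_th = 13.8 kΩ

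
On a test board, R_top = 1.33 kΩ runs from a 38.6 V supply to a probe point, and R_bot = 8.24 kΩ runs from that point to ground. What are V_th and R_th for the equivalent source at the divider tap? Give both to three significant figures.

V_th is the open-circuit tap voltage: 38.6 × 8.24/(1.33 + 8.24) = 33.2 V.
With the supply zeroed, R_top and R_bot appear in parallel from the tap: R_th = R_top‖R_bot = (1.33 × 8.24)/9.570 = 1.15 kΩ.

V_th = 33.2 V, R_th = 1.15 kΩ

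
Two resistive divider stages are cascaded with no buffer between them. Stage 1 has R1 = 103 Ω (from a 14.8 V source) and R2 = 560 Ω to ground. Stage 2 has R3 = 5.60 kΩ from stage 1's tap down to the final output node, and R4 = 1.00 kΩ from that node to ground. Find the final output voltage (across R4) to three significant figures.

Stage 2 presents R3+R4 = 6600 Ω as a load on stage 1's tap.
Stage 1's lower leg becomes R2‖(R3+R4) = 516.2 Ω, so V_mid = 14.8 × 516.2/619.2 = 12.34 V.
Stage 2 is itself unloaded: V_out = V_mid × R4/(R3+R4) = 12.34 × 1000/6600 = 1.87 V.

V_out ≈ 1.87 V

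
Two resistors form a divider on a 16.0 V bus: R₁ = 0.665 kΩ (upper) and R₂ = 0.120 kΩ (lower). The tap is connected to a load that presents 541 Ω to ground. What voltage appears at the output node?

V_out ≈ 2.06 V

The load sits in parallel with R₂: R₂‖R_L = (120 × 541) / (120 + 541) = 98.21 Ω.
V_out = 16.0 × 98.21 / (665 + 98.21) = 16.0 × 98.21/763.2 = 2.06 V.
(Unloaded it would have been 2.45 V.)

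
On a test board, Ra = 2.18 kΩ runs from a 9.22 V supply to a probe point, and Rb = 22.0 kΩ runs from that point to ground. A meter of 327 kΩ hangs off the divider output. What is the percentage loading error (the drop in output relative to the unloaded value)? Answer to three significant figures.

The divider's output (Thévenin) resistance is Ra‖Rb = 1.983 kΩ.
Fractional drop under load = R_th/(R_th + R_L) = 1.983 / (1.983 + 327) = 0.006029.
So the output falls by 0.603 %.

0.603 %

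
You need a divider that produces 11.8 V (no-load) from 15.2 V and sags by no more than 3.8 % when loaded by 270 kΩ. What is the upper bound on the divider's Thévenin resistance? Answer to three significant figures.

R_th ≤ 10.7 kΩ

Loading drop = R_th/(R_th + R_L) ≤ 0.0380, so R_th ≤ R_L · ε/(1−ε) = 270 kΩ × 0.0380/0.9620 = 10.7 kΩ.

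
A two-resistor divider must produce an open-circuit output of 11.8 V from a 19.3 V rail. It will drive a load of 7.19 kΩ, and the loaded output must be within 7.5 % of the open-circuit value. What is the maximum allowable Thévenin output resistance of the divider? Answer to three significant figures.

Loading drop = R_th/(R_th + R_L) ≤ 0.0750, so R_th ≤ R_L · ε/(1−ε) = 7.19 kΩ × 0.0750/0.9250 = 583 Ω.

R_th ≤ 583 Ω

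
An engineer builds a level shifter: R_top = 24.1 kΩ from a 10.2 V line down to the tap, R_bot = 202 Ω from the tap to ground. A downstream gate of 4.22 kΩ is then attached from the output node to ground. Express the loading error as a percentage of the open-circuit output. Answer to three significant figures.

The divider's output (Thévenin) resistance is R_top‖R_bot = 200.3 Ω.
Fractional drop under load = R_th/(R_th + R_L) = 200.3 / (200.3 + 4220) = 0.04532.
So the output falls by 4.53 %.

4.53 %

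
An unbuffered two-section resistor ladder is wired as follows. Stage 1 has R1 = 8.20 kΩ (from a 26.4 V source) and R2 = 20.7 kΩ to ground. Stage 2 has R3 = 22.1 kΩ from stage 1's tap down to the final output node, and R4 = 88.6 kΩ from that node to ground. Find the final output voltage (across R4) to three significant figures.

V_out ≈ 14.4 V

Stage 2 presents R3+R4 = 110.7 kΩ as a load on stage 1's tap.
Stage 1's lower leg becomes R2‖(R3+R4) = 17.44 kΩ, so V_mid = 26.4 × 17.44/25.64 = 17.96 V.
Stage 2 is itself unloaded: V_out = V_mid × R4/(R3+R4) = 17.96 × 88.6/110.7 = 14.4 V.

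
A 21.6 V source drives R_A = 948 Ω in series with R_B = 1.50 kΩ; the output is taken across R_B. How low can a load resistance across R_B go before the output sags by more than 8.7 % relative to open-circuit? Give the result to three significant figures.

R_L(min) ≈ 6.10 kΩ

Output resistance R_th = R_A‖R_B = (948 × 1500)/2448 = 580.9 Ω.
The fractional drop is R_th/(R_th + R_L); requiring this ≤ 0.0870 gives R_L ≥ R_th(1/0.0870 − 1) = 580.9 × 10.49 = 6.10 kΩ.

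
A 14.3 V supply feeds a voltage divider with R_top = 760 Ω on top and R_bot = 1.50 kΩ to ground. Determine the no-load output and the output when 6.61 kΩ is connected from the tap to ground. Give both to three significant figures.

Open-circuit: V = 14.3 × 1500/(760 + 1500) = 9.49 V.
With the load, R_bot becomes R_bot‖R_L = 1223 Ω, so V = 14.3 × 1223/1983 = 8.82 V.

Unloaded: 9.49 V; loaded: 8.82 V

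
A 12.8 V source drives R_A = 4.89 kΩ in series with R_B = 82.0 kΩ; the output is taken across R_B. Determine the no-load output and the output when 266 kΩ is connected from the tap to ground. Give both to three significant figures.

Unloaded: 12.1 V; loaded: 11.9 V

Open-circuit: V = 12.8 × 82.0/(4.89 + 82.0) = 12.1 V.
With the load, R_B becomes R_B‖R_L = 62.68 kΩ, so V = 12.8 × 62.68/67.57 = 11.9 V.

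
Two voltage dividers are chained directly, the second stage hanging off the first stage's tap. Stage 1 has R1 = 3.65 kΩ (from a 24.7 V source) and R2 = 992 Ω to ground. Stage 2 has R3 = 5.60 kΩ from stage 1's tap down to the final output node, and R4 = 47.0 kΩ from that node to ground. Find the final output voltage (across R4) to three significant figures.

Stage 2 presents R3+R4 = 52600 Ω as a load on stage 1's tap.
Stage 1's lower leg becomes R2‖(R3+R4) = 973.6 Ω, so V_mid = 24.7 × 973.6/4624 = 5.201 V.
Stage 2 is itself unloaded: V_out = V_mid × R4/(R3+R4) = 5.201 × 47000/52600 = 4.65 V.

V_out ≈ 4.65 V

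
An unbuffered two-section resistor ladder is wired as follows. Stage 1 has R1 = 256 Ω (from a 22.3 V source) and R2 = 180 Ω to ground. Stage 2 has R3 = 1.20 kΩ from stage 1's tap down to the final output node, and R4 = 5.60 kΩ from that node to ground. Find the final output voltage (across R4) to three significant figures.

V_out ≈ 7.47 V

Stage 2 presents R3+R4 = 6800 Ω as a load on stage 1's tap.
Stage 1's lower leg becomes R2‖(R3+R4) = 175.4 Ω, so V_mid = 22.3 × 175.4/431.4 = 9.066 V.
Stage 2 is itself unloaded: V_out = V_mid × R4/(R3+R4) = 9.066 × 5600/6800 = 7.47 V.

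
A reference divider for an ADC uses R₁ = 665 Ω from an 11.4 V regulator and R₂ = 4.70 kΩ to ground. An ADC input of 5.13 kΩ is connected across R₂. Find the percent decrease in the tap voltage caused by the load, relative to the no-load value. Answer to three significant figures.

The divider's output (Thévenin) resistance is R₁‖R₂ = 582.6 Ω.
Fractional drop under load = R_th/(R_th + R_L) = 582.6 / (582.6 + 5130) = 0.1020.
So the output falls by 10.2 %.

10.2 %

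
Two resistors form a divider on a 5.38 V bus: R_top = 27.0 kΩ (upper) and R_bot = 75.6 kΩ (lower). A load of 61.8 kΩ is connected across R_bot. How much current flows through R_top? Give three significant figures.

R_bot‖R_L = 34.00 kΩ, so the source sees R_top + R_bot‖R_L = 61.00 kΩ.
I = 5.38 V / 61.00 kΩ = 0.0882 mA.

I ≈ 0.0882 mA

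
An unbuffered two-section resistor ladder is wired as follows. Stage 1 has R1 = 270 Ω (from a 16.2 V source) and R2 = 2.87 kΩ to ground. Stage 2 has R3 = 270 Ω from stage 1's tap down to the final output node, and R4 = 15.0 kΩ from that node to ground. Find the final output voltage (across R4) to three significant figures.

Stage 2 presents R3+R4 = 15270 Ω as a load on stage 1's tap.
Stage 1's lower leg becomes R2‖(R3+R4) = 2416 Ω, so V_mid = 16.2 × 2416/2686 = 14.57 V.
Stage 2 is itself unloaded: V_out = V_mid × R4/(R3+R4) = 14.57 × 15000/15270 = 14.3 V.

V_out ≈ 14.3 V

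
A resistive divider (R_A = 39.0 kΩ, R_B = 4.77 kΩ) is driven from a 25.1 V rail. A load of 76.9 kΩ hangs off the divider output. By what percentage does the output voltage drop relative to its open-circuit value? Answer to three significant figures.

The divider's output (Thévenin) resistance is R_A‖R_B = 4.250 kΩ.
Fractional drop under load = R_th/(R_th + R_L) = 4.250 / (4.250 + 76.9) = 0.05237.
So the output falls by 5.24 %.

5.24 %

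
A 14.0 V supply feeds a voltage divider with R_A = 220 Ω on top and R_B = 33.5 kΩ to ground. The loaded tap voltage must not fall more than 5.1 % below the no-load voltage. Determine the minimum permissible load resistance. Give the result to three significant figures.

Output resistance R_th = R_A‖R_B = (220 × 33500)/33720 = 218.6 Ω.
The fractional drop is R_th/(R_th + R_L); requiring this ≤ 0.0510 gives R_L ≥ R_th(1/0.0510 − 1) = 218.6 × 18.61 = 4.07 kΩ.

R_L(min) ≈ 4.07 kΩ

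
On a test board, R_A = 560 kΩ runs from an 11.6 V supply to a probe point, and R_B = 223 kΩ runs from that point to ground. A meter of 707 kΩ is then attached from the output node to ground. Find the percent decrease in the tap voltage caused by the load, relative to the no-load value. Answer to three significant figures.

18.4 %

Unloaded V = 11.6 × 223/783.0 = 3.304 V.
Loaded: R_B‖R_L = 169.5 kΩ, giving V = 11.6 × 169.5/729.5 = 2.696 V.
Drop = (3.304 − 2.696) / 3.304 = 18.4 %.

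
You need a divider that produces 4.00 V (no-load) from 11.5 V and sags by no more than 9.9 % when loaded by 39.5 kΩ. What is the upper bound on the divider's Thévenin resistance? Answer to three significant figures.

Loading drop = R_th/(R_th + R_L) ≤ 0.0990, so R_th ≤ R_L · ε/(1−ε) = 39.5 kΩ × 0.0990/0.9010 = 4.34 kΩ.

R_th ≤ 4.34 kΩ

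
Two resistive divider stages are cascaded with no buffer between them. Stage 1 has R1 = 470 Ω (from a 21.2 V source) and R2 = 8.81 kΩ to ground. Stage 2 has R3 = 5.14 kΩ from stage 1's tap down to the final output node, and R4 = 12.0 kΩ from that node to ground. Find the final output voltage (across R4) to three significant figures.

Stage 2 presents R3+R4 = 17140 Ω as a load on stage 1's tap.
Stage 1's lower leg becomes R2‖(R3+R4) = 5819 Ω, so V_mid = 21.2 × 5819/6289 = 19.62 V.
Stage 2 is itself unloaded: V_out = V_mid × R4/(R3+R4) = 19.62 × 12000/17140 = 13.7 V.

V_out ≈ 13.7 V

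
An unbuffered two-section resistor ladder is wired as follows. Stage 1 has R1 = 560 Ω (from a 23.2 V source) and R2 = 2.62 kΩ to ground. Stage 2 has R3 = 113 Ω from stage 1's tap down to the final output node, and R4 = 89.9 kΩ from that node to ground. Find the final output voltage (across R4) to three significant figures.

V_out ≈ 19.0 V

Stage 2 presents R3+R4 = 90010 Ω as a load on stage 1's tap.
Stage 1's lower leg becomes R2‖(R3+R4) = 2546 Ω, so V_mid = 23.2 × 2546/3106 = 19.02 V.
Stage 2 is itself unloaded: V_out = V_mid × R4/(R3+R4) = 19.02 × 89900/90010 = 19.0 V.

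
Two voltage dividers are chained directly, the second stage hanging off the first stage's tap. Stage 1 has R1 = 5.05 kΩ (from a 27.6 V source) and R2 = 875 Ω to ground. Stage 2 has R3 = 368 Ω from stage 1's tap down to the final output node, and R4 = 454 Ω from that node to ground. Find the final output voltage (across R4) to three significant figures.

Stage 2 presents R3+R4 = 822.0 Ω as a load on stage 1's tap.
Stage 1's lower leg becomes R2‖(R3+R4) = 423.8 Ω, so V_mid = 27.6 × 423.8/5474 = 2.137 V.
Stage 2 is itself unloaded: V_out = V_mid × R4/(R3+R4) = 2.137 × 454/822.0 = 1.18 V.

V_out ≈ 1.18 V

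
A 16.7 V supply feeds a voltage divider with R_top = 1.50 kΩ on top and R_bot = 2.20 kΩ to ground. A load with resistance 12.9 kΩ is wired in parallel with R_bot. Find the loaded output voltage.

The load sits in parallel with R_bot: R_bot‖R_L = (2.20 × 12.9) / (2.20 + 12.9) = 1.879 kΩ.
V_out = 16.7 × 1.879 / (1.50 + 1.879) = 16.7 × 1.879/3.379 = 9.29 V.
(Unloaded it would have been 9.93 V.)

V_out ≈ 9.29 V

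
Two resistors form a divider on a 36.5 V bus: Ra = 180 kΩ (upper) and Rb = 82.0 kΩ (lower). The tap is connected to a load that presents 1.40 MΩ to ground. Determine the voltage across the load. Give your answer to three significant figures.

The load sits in parallel with Rb: Rb‖R_L = (82.0 × 1400) / (82.0 + 1400) = 77.46 kΩ.
V_out = 36.5 × 77.46 / (180 + 77.46) = 36.5 × 77.46/257.5 = 11.0 V.

V_out ≈ 11.0 V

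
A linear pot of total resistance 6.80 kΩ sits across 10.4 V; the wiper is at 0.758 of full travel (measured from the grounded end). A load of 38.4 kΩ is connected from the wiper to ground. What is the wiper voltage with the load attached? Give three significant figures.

V ≈ 7.64 V

The wiper splits the pot into (1−α)R = 1.646 kΩ above and αR = 5.154 kΩ below.
Lower section ‖ load = 4.544 kΩ.
V_wiper = 10.4 × 4.544/(1.646 + 4.544) = 7.64 V.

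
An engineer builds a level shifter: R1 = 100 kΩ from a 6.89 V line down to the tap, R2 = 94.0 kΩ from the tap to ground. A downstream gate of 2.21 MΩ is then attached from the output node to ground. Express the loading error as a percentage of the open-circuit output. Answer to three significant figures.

2.15 %

The divider's output (Thévenin) resistance is R1‖R2 = 48.45 kΩ.
Fractional drop under load = R_th/(R_th + R_L) = 48.45 / (48.45 + 2210) = 0.02145.
So the output falls by 2.15 %.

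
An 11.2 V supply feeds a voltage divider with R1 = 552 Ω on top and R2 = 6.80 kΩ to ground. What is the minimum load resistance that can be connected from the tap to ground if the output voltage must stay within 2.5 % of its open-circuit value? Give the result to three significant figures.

R_L(min) ≈ 19.9 kΩ

Output resistance R_th = R1‖R2 = (552 × 6800)/7352 = 510.6 Ω.
The fractional drop is R_th/(R_th + R_L); requiring this ≤ 0.0250 gives R_L ≥ R_th(1/0.0250 − 1) = 510.6 × 39.00 = 19.9 kΩ.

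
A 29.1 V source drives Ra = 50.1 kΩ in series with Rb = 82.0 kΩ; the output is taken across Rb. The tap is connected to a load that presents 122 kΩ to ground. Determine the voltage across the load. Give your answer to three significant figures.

The load sits in parallel with Rb: Rb‖R_L = (82.0 × 122) / (82.0 + 122) = 49.04 kΩ.
V_out = 29.1 × 49.04 / (50.1 + 49.04) = 29.1 × 49.04/99.14 = 14.4 V.

V_out ≈ 14.4 V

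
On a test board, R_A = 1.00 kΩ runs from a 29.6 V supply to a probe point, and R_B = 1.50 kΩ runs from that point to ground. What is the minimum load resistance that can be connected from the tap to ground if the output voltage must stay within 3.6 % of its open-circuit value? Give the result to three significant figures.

R_L(min) ≈ 16.1 kΩ

Output resistance R_th = R_A‖R_B = (1000 × 1500)/2500 = 600.0 Ω.
The fractional drop is R_th/(R_th + R_L); requiring this ≤ 0.0360 gives R_L ≥ R_th(1/0.0360 − 1) = 600.0 × 26.78 = 16.1 kΩ.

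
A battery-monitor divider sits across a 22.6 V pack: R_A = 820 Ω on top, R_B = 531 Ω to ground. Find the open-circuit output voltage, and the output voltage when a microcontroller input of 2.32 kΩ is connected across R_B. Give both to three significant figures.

Open-circuit: V = 22.6 × 531/(820 + 531) = 8.88 V.
With the load, R_B becomes R_B‖R_L = 432.1 Ω, so V = 22.6 × 432.1/1252 = 7.80 V.

Unloaded: 8.88 V; loaded: 7.80 V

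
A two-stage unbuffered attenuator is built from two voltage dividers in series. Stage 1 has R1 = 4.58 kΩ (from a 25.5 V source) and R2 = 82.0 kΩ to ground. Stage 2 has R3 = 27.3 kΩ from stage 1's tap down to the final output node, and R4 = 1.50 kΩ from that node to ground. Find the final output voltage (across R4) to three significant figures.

Stage 2 presents R3+R4 = 28.80 kΩ as a load on stage 1's tap.
Stage 1's lower leg becomes R2‖(R3+R4) = 21.31 kΩ, so V_mid = 25.5 × 21.31/25.89 = 20.99 V.
Stage 2 is itself unloaded: V_out = V_mid × R4/(R3+R4) = 20.99 × 1.50/28.80 = 1.09 V.

V_out ≈ 1.09 V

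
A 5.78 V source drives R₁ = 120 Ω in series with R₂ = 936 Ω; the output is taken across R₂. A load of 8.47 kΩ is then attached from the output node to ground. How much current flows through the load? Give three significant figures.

R₂‖R_L = 842.9 Ω; V_out = 5.78 × 842.9/962.9 = 5.060 V.
I_L = V_out / R_L = 5.060 / 8.47 kΩ = 0.597 mA.

I_L ≈ 0.597 mA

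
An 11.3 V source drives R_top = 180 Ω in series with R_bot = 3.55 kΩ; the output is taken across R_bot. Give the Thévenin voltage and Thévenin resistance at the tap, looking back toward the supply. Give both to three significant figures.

V_th is the open-circuit tap voltage: 11.3 × 3550/(180 + 3550) = 10.8 V.
With the supply zeroed, R_top and R_bot appear in parallel from the tap: R_th = R_top‖R_bot = (180 × 3550)/3730 = 171 Ω.

V_th = 10.8 V, R_th = 171 Ω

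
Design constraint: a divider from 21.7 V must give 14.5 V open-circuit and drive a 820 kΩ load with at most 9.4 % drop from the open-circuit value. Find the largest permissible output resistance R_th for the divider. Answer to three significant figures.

R_th ≤ 85.1 kΩ

Loading drop = R_th/(R_th + R_L) ≤ 0.0940, so R_th ≤ R_L · ε/(1−ε) = 820 kΩ × 0.0940/0.9060 = 85.1 kΩ.
(Any R1, R2 with R2/(R1+R2) = 0.668 and R1‖R2 ≤ 85.1 kΩ will meet the spec.)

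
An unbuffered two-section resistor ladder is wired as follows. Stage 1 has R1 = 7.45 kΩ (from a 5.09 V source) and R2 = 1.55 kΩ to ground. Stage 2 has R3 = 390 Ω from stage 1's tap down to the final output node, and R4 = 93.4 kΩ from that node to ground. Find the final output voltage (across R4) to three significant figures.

V_out ≈ 0.861 V

Stage 2 presents R3+R4 = 93790 Ω as a load on stage 1's tap.
Stage 1's lower leg becomes R2‖(R3+R4) = 1525 Ω, so V_mid = 5.09 × 1525/8975 = 0.8648 V.
Stage 2 is itself unloaded: V_out = V_mid × R4/(R3+R4) = 0.8648 × 93400/93790 = 0.861 V.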